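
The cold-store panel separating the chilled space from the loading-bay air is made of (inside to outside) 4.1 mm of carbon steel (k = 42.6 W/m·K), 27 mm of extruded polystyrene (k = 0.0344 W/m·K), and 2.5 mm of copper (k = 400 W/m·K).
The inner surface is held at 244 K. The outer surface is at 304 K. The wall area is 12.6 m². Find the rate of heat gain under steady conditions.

Q ≈ 963 W

Thermal resistances in series:
R_carbon steel = L/(kA) = 0.0041/(42.6×12.6) = 7.638×10^-6 K/W
R_extruded polystyrene = L/(kA) = 0.027/(0.0344×12.6) = 0.06229 K/W
R_copper = L/(kA) = 0.0025/(400×12.6) = 4.96×10^-7 K/W
R_total = 0.0623 K/W
Q = ΔT / R_total = 60 / 0.0623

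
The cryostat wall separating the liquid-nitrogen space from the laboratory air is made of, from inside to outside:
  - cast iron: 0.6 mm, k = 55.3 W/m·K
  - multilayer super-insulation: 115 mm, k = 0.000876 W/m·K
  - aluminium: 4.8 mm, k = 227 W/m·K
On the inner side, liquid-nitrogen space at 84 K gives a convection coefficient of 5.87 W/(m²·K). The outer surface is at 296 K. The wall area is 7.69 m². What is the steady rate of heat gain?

Model the wall as resistances in series:
R_inner film = 1/(h_i·A) = 1/(5.87×7.69) = 0.02215 K/W
R_cast iron = L/(kA) = 0.0006/(55.3×7.69) = 1.411×10^-6 K/W
R_multilayer super-insulation = L/(kA) = 0.115/(0.000876×7.69) = 17.07 K/W
R_aluminium = L/(kA) = 0.0048/(227×7.69) = 2.75×10^-6 K/W
R_total = 17.09 K/W
Q = ΔT / R_total = 212 / 17.09

Q ≈ 12.4 W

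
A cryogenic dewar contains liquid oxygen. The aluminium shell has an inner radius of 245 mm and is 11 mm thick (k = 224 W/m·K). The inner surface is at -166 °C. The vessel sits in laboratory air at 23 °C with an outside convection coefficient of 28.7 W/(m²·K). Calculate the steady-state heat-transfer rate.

Q ≈ 4460 W

Each spherical layer contributes R = (1/r_i − 1/r_o)/(4πk):
R_aluminium shell = (1/0.245 − 1/0.256)/(4π×224) = 6.231×10^-5 K/W
R_outer film = 1/(h·4πr_o²) = 1/(28.7×4π×0.256²) = 0.04231 K/W
R_total = 0.04237 K/W
Q = ΔT/R_total = 189/0.04237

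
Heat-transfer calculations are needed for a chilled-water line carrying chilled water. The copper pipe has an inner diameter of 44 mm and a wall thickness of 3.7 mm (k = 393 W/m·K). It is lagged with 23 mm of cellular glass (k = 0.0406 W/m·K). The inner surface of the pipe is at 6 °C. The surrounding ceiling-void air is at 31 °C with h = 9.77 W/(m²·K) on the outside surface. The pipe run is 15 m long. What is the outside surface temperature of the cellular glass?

T ≈ 28.1 °C

Treating each annulus and film as a series resistance:
R_copper pipe wall = ln(25.7/22)/(2π×393×15) = 4.197×10^-6 K/W
R_cellular glass = ln(48.7/25.7)/(2π×0.0406×15) = 0.167 K/W
R_outer film = 1/(h_o·2πr_oL) = 1/(9.77×2π×0.0487×15) = 0.0223 K/W
R_total = 0.1893 K/W
Q = ΔT/R_total = 25/0.1893
Q = 132 W
T_interface = T_inner + Q·ΣR(inner→interface) = 6 + 132×0.167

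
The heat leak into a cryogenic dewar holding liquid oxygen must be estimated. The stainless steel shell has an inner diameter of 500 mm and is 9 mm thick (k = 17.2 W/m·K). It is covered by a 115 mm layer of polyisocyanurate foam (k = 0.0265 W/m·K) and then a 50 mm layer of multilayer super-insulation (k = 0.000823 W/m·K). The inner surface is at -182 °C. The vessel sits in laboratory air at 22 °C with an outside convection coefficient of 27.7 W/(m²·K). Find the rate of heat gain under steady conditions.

Spherical conduction: R = (1/r_in − 1/r_out)/(4πk) per layer; series-sum.
R_stainless steel shell = (1/0.25 − 1/0.259)/(4π×17.2) = 6.431×10^-4 K/W
R_polyisocyanurate foam = (1/0.259 − 1/0.374)/(4π×0.0265) = 3.565 K/W
R_multilayer super-insulation = (1/0.374 − 1/0.424)/(4π×0.000823) = 30.49 K/W
R_outer film = 1/(h·4πr_o²) = 1/(27.7×4π×0.424²) = 0.01598 K/W
R_total = 34.07 K/W
Q = ΔT/R_total = 204/34.07

Q ≈ 5.99 W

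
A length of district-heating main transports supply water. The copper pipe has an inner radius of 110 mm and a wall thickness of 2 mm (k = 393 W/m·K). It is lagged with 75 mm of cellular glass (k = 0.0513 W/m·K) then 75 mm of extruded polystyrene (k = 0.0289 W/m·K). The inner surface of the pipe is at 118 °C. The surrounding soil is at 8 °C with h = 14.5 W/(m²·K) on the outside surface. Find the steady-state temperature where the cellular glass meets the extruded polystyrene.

T ≈ 67.9 °C

Cylindrical conduction, so R = ln(r₂/r₁)/(2πkL) per layer, in series:
R_copper pipe wall = ln(112/110)/(2π×393×1) = 7.297×10^-6 K/W
R_cellular glass = ln(187/112)/(2π×0.0513×1) = 1.59 K/W
R_extruded polystyrene = ln(262/187)/(2π×0.0289×1) = 1.857 K/W
R_outer film = 1/(h_o·2πr_oL) = 1/(14.5×2π×0.262×1) = 0.04189 K/W
R_total = 3.489 K/W
Q = ΔT/R_total = 110/3.489
Q = 31.5 W/m
T_interface = T_inner − Q·ΣR(inner→interface) = 118 − 31.5×1.59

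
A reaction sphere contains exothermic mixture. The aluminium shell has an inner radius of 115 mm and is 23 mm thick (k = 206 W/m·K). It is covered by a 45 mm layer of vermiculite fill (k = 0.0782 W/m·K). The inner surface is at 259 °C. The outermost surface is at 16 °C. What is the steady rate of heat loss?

Q ≈ 134 W

Each spherical layer contributes R = (1/r_i − 1/r_o)/(4πk):
R_aluminium shell = (1/0.115 − 1/0.138)/(4π×206) = 5.599×10^-4 K/W
R_vermiculite fill = (1/0.138 − 1/0.183)/(4π×0.0782) = 1.813 K/W
R_total = 1.814 K/W
Q = ΔT/R_total = 243/1.814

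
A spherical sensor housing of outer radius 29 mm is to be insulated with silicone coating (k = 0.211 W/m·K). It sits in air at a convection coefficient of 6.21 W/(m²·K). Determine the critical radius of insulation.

r_cr ≈ 68 mm

For a sphere r_cr = 2k/h = 2×0.211/6.21
r_cr = 68 mm; since the bare radius (29 mm) is below r_cr, adding a thin layer of insulation will *increase* heat loss.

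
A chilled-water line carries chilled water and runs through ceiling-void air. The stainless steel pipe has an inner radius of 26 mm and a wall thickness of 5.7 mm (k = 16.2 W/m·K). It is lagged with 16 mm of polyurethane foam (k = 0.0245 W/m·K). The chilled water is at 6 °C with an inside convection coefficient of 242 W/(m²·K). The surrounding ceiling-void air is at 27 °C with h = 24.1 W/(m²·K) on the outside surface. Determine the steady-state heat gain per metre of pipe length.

Radial resistances (cylindrical: R_cond = ln(r_o/r_i)/(2πkL), R_conv = 1/(h·2πrL)):
R_inner film = 1/(h_i·2πr₁L) = 1/(242×2π×0.026×1) = 0.02529 K/W
R_stainless steel pipe wall = ln(31.7/26)/(2π×16.2×1) = 0.001947 K/W
R_polyurethane foam = ln(47.7/31.7)/(2π×0.0245×1) = 2.654 K/W
R_outer film = 1/(h_o·2πr_oL) = 1/(24.1×2π×0.0477×1) = 0.1384 K/W
R_total = 2.82 K/W
Q = ΔT/R_total = 21/2.82

q′ ≈ 7.45 W/m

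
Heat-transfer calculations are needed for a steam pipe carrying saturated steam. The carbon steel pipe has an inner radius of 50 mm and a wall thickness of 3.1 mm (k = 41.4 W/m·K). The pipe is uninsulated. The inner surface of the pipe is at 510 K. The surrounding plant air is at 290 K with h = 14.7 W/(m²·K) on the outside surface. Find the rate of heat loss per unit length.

Per-layer cylindrical resistances, series-summed:
R_carbon steel pipe wall = ln(53.1/50)/(2π×41.4×1) = 2.313×10^-4 K/W
R_outer film = 1/(h_o·2πr_oL) = 1/(14.7×2π×0.0531×1) = 0.2039 K/W
R_total = 0.2041 K/W
Q = ΔT/R_total = 220/0.2041

q′ ≈ 1080 W/m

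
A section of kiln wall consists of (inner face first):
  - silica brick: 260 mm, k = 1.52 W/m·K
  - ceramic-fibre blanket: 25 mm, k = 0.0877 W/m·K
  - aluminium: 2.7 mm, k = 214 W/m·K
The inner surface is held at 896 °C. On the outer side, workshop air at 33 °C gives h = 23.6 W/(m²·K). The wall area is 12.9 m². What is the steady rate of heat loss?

Q ≈ 22300 W

Treating each layer as a thermal resistance in series:
R_silica brick = L/(kA) = 0.26/(1.52×12.9) = 0.01326 K/W
R_ceramic-fibre blanket = L/(kA) = 0.025/(0.0877×12.9) = 0.0221 K/W
R_aluminium = L/(kA) = 0.0027/(214×12.9) = 9.78×10^-7 K/W
R_outer film = 1/(h_o·A) = 1/(23.6×12.9) = 0.003285 K/W
R_total = 0.03864 K/W
Q = ΔT / R_total = 863 / 0.03864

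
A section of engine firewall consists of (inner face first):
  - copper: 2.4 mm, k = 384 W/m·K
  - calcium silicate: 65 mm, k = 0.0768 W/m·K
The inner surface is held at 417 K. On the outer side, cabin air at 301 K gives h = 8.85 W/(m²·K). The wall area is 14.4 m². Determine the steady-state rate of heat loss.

Q ≈ 1740 W

Model the wall as resistances in series:
R_copper = L/(kA) = 0.0024/(384×14.4) = 4.34×10^-7 K/W
R_calcium silicate = L/(kA) = 0.065/(0.0768×14.4) = 0.05877 K/W
R_outer film = 1/(h_o·A) = 1/(8.85×14.4) = 0.007847 K/W
R_total = 0.06662 K/W
Q = ΔT / R_total = 116 / 0.06662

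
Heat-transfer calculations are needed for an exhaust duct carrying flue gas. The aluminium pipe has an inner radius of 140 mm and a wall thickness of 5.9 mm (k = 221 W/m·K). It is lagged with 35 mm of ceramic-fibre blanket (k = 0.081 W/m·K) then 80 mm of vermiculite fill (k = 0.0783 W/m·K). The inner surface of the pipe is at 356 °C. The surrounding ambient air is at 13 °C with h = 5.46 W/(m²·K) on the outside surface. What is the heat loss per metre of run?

Cylindrical conduction, so R = ln(r₂/r₁)/(2πkL) per layer, in series:
R_aluminium pipe wall = ln(145.9/140)/(2π×221×1) = 2.973×10^-5 K/W
R_ceramic-fibre blanket = ln(180.9/145.9)/(2π×0.081×1) = 0.4225 K/W
R_vermiculite fill = ln(260.9/180.9)/(2π×0.0783×1) = 0.7443 K/W
R_outer film = 1/(h_o·2πr_oL) = 1/(5.46×2π×0.2609×1) = 0.1117 K/W
R_total = 1.279 K/W
Q = ΔT/R_total = 343/1.279

q′ ≈ 268 W/m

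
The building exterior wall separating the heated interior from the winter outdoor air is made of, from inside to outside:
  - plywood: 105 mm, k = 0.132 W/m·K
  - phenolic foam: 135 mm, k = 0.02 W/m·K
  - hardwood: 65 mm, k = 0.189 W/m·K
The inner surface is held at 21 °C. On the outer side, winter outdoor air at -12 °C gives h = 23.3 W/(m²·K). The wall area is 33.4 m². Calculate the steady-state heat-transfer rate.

Treating each layer as a thermal resistance in series:
R_plywood = L/(kA) = 0.105/(0.132×33.4) = 0.02382 K/W
R_phenolic foam = L/(kA) = 0.135/(0.02×33.4) = 0.2021 K/W
R_hardwood = L/(kA) = 0.065/(0.189×33.4) = 0.0103 K/W
R_outer film = 1/(h_o·A) = 1/(23.3×33.4) = 0.001285 K/W
R_total = 0.2375 K/W
Q = ΔT / R_total = 33 / 0.2375

Q ≈ 139 W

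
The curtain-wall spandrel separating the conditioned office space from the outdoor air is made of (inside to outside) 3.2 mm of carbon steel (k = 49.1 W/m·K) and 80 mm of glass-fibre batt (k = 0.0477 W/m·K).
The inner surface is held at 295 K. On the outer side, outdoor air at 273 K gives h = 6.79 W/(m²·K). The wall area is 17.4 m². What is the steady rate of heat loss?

Q ≈ 210 W

Treating each layer as a thermal resistance in series:
R_carbon steel = L/(kA) = 0.0032/(49.1×17.4) = 3.746×10^-6 K/W
R_glass-fibre batt = L/(kA) = 0.08/(0.0477×17.4) = 0.09639 K/W
R_outer film = 1/(h_o·A) = 1/(6.79×17.4) = 0.008464 K/W
R_total = 0.1049 K/W
Q = ΔT / R_total = 22 / 0.1049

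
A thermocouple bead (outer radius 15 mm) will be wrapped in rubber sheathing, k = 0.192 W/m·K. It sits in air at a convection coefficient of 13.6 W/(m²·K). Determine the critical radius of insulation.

For a sphere r_cr = 2k/h = 2×0.192/13.6
r_cr = 28.2 mm; since the bare radius (15 mm) is below r_cr, adding a thin layer of insulation will *increase* heat loss.

r_cr ≈ 28.2 mm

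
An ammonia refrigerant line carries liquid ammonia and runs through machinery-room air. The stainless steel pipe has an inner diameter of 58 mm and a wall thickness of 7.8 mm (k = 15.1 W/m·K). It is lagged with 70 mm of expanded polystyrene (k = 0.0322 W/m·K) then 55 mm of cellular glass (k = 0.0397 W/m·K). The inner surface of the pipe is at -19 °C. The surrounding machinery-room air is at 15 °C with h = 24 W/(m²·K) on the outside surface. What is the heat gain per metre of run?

Per-layer cylindrical resistances, series-summed:
R_stainless steel pipe wall = ln(36.8/29)/(2π×15.1×1) = 0.002511 K/W
R_expanded polystyrene = ln(106.8/36.8)/(2π×0.0322×1) = 5.266 K/W
R_cellular glass = ln(161.8/106.8)/(2π×0.0397×1) = 1.665 K/W
R_outer film = 1/(h_o·2πr_oL) = 1/(24×2π×0.1618×1) = 0.04099 K/W
R_total = 6.975 K/W
Q = ΔT/R_total = 34/6.975

q′ ≈ 4.87 W/m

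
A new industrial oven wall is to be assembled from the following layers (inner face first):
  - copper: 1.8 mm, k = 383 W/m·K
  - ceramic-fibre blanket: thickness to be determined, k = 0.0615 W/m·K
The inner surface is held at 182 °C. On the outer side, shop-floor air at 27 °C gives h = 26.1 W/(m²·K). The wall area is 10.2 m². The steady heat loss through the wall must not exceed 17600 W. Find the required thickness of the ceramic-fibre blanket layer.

L ≈ 3.17 mm

Model the wall as resistances in series:
R_copper = L/(kA) = 0.0018/(383×10.2) = 4.608×10^-7 K/W
R_outer film = 1/(h_o·A) = 1/(26.1×10.2) = 0.003756 K/W
Sum of the known resistances R_other = 0.003757 K/W
Required total resistance R_tot = ΔT/Q_allow = 155/17600 = 0.008807 K/W
R_ceramic-fibre blanket = R_tot − R_other = 0.00505 K/W
L = R·k·A = 0.00505×0.0615×10.2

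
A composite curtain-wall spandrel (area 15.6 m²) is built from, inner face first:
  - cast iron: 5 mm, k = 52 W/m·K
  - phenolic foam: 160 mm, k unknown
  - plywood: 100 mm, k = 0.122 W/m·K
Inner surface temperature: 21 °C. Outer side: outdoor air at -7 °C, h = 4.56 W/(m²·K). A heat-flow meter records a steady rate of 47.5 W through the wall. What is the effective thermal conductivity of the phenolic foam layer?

k ≈ 0.0196 W/(m·K)

Series thermal resistances:
R_cast iron = L/(kA) = 0.005/(52×15.6) = 6.164×10^-6 K/W
R_plywood = L/(kA) = 0.1/(0.122×15.6) = 0.05254 K/W
R_outer film = 1/(h_o·A) = 1/(4.56×15.6) = 0.01406 K/W
Sum of known resistances R_other = 0.06661 K/W
Total R = ΔT/Q = 28/47.5 = 0.5895 K/W
R_phenolic foam = R_total − R_other = 0.5229 K/W
k = L/(R·A) = 0.16/(0.5229×15.6)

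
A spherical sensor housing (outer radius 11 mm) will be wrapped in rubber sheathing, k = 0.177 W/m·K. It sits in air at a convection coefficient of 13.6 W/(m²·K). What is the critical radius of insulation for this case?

r_cr ≈ 26 mm

For a sphere r_cr = 2k/h = 2×0.177/13.6
r_cr = 26 mm; since the bare radius (11 mm) is below r_cr, adding a thin layer of insulation will *increase* heat loss.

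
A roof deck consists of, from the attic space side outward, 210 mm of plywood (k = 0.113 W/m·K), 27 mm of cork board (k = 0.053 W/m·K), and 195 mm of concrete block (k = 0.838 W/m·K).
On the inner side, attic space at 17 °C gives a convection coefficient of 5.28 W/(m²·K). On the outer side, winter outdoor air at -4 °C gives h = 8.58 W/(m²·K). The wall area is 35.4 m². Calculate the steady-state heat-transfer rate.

Using the resistance-network approach (series):
R_inner film = 1/(h_i·A) = 1/(5.28×35.4) = 0.00535 K/W
R_plywood = L/(kA) = 0.21/(0.113×35.4) = 0.0525 K/W
R_cork board = L/(kA) = 0.027/(0.053×35.4) = 0.01439 K/W
R_concrete block = L/(kA) = 0.195/(0.838×35.4) = 0.006573 K/W
R_outer film = 1/(h_o·A) = 1/(8.58×35.4) = 0.003292 K/W
R_total = 0.0821 K/W
Q = ΔT / R_total = 21 / 0.0821

Q ≈ 256 W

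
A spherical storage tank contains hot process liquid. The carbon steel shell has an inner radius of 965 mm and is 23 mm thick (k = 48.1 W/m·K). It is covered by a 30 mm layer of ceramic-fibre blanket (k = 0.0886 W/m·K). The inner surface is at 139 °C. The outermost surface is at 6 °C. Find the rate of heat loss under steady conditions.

For a spherical shell R = (1/r₁ − 1/r₂)/(4πk); film R = 1/(h·4πr²). In series:
R_carbon steel shell = (1/0.965 − 1/0.988)/(4π×48.1) = 3.991×10^-5 K/W
R_ceramic-fibre blanket = (1/0.988 − 1/1.018)/(4π×0.0886) = 0.02679 K/W
R_total = 0.02683 K/W
Q = ΔT/R_total = 133/0.02683

Q ≈ 4960 W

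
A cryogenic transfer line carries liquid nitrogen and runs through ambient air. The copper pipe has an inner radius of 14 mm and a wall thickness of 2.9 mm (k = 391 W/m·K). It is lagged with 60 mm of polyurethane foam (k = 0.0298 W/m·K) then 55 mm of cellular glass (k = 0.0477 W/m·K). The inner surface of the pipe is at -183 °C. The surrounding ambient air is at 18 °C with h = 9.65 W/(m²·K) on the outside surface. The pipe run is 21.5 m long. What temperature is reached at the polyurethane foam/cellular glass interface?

Per-layer cylindrical resistances, series-summed:
R_copper pipe wall = ln(16.9/14)/(2π×391×21.5) = 3.564×10^-6 K/W
R_polyurethane foam = ln(76.9/16.9)/(2π×0.0298×21.5) = 0.3764 K/W
R_cellular glass = ln(131.9/76.9)/(2π×0.0477×21.5) = 0.08373 K/W
R_outer film = 1/(h_o·2πr_oL) = 1/(9.65×2π×0.1319×21.5) = 0.005816 K/W
R_total = 0.4659 K/W
Q = ΔT/R_total = 201/0.4659
Q = 431 W
T_interface = T_inner + Q·ΣR(inner→interface) = -183 + 431×0.3764

T ≈ -20.6 °C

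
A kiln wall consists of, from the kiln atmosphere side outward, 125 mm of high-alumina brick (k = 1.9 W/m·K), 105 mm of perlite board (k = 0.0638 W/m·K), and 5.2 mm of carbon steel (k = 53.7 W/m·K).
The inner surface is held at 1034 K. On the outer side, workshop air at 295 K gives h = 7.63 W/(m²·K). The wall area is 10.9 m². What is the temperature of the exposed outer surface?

Series thermal resistances:
R_high-alumina brick = L/(kA) = 0.125/(1.9×10.9) = 0.006036 K/W
R_perlite board = L/(kA) = 0.105/(0.0638×10.9) = 0.151 K/W
R_carbon steel = L/(kA) = 0.0052/(53.7×10.9) = 8.884×10^-6 K/W
R_outer film = 1/(h_o·A) = 1/(7.63×10.9) = 0.01202 K/W
R_total = 0.1691 K/W;  Q = ΔT/R_total = 739/0.1691 = 4371 W
T_interface = T_inner − Q·ΣR(inner→interface) = 1034 − 4370×0.157

T ≈ 348 K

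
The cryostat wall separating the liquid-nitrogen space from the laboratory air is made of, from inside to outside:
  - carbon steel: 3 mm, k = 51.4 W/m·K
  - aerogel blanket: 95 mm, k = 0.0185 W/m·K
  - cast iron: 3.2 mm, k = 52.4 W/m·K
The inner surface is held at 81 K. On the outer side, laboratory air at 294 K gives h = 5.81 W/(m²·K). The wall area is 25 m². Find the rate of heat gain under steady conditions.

Q ≈ 1000 W

Series thermal resistances:
R_carbon steel = L/(kA) = 0.003/(51.4×25) = 2.335×10^-6 K/W
R_aerogel blanket = L/(kA) = 0.095/(0.0185×25) = 0.2054 K/W
R_cast iron = L/(kA) = 0.0032/(52.4×25) = 2.443×10^-6 K/W
R_outer film = 1/(h_o·A) = 1/(5.81×25) = 0.006885 K/W
R_total = 0.2123 K/W
Q = ΔT / R_total = 213 / 0.2123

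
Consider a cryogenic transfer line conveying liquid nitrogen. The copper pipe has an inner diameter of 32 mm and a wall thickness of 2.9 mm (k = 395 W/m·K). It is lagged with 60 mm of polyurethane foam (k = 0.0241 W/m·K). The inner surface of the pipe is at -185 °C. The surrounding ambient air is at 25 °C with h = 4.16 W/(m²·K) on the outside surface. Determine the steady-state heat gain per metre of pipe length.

Radial resistances (cylindrical: R_cond = ln(r_o/r_i)/(2πkL), R_conv = 1/(h·2πrL)):
R_copper pipe wall = ln(18.9/16)/(2π×395×1) = 6.712×10^-5 K/W
R_polyurethane foam = ln(78.9/18.9)/(2π×0.0241×1) = 9.437 K/W
R_outer film = 1/(h_o·2πr_oL) = 1/(4.16×2π×0.0789×1) = 0.4849 K/W
R_total = 9.922 K/W
Q = ΔT/R_total = 210/9.922

q′ ≈ 21.2 W/m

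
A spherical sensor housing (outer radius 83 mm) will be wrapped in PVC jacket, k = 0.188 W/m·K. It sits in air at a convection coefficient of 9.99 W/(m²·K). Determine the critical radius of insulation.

r_cr ≈ 37.6 mm

For a sphere r_cr = 2k/h = 2×0.188/9.99
r_cr = 37.6 mm; since the bare radius (83 mm) is above r_cr, any added insulation will reduce heat loss.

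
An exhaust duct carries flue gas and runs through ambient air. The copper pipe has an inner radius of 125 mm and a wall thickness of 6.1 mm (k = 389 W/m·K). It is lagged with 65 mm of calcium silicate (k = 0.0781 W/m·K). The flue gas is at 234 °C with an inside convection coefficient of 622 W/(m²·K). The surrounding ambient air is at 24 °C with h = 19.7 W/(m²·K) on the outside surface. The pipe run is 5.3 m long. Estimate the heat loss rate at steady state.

Treating each annulus and film as a series resistance:
R_inner film = 1/(h_i·2πr₁L) = 1/(622×2π×0.125×5.3) = 3.862×10^-4 K/W
R_copper pipe wall = ln(131.1/125)/(2π×389×5.3) = 3.678×10^-6 K/W
R_calcium silicate = ln(196.1/131.1)/(2π×0.0781×5.3) = 0.1548 K/W
R_outer film = 1/(h_o·2πr_oL) = 1/(19.7×2π×0.1961×5.3) = 0.007773 K/W
R_total = 0.163 K/W
Q = ΔT/R_total = 210/0.163

Q ≈ 1290 W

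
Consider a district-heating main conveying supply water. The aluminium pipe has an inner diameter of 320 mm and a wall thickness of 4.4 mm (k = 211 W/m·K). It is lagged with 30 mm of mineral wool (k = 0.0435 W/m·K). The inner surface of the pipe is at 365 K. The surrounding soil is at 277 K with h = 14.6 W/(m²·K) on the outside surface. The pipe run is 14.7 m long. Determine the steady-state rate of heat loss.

Cylindrical conduction, so R = ln(r₂/r₁)/(2πkL) per layer, in series:
R_aluminium pipe wall = ln(164.4/160)/(2π×211×14.7) = 1.392×10^-6 K/W
R_mineral wool = ln(194.4/164.4)/(2π×0.0435×14.7) = 0.04172 K/W
R_outer film = 1/(h_o·2πr_oL) = 1/(14.6×2π×0.1944×14.7) = 0.003815 K/W
R_total = 0.04553 K/W
Q = ΔT/R_total = 88/0.04553

Q ≈ 1930 W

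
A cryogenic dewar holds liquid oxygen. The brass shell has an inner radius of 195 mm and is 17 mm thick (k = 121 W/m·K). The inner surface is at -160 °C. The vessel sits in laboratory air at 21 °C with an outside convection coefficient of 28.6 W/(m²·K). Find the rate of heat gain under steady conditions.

Q ≈ 2910 W

Radial (spherical) resistances in series:
R_brass shell = (1/0.195 − 1/0.212)/(4π×121) = 2.704×10^-4 K/W
R_outer film = 1/(h·4πr_o²) = 1/(28.6×4π×0.212²) = 0.06191 K/W
R_total = 0.06218 K/W
Q = ΔT/R_total = 181/0.06218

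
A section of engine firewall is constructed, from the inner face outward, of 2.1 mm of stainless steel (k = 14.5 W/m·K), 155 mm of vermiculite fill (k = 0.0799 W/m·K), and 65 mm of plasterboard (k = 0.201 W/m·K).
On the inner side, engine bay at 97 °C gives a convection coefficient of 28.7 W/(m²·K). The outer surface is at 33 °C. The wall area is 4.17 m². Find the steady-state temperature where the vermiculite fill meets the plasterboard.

Thermal resistances in series:
R_inner film = 1/(h_i·A) = 1/(28.7×4.17) = 0.008356 K/W
R_stainless steel = L/(kA) = 0.0021/(14.5×4.17) = 3.473×10^-5 K/W
R_vermiculite fill = L/(kA) = 0.155/(0.0799×4.17) = 0.4652 K/W
R_plasterboard = L/(kA) = 0.065/(0.201×4.17) = 0.07755 K/W
R_total = 0.5512 K/W;  Q = ΔT/R_total = 64/0.5512 = 116.1 W
T_interface = T_inner − Q·ΣR(inner→interface) = 97 − 116×0.4736

T ≈ 42 °C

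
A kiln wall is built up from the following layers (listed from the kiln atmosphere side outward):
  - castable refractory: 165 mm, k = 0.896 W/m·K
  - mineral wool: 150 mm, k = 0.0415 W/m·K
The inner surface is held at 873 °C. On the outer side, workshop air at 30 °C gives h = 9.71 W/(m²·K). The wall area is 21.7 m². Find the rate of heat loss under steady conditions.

Model the wall as resistances in series:
R_castable refractory = L/(kA) = 0.165/(0.896×21.7) = 0.008486 K/W
R_mineral wool = L/(kA) = 0.15/(0.0415×21.7) = 0.1666 K/W
R_outer film = 1/(h_o·A) = 1/(9.71×21.7) = 0.004746 K/W
R_total = 0.1798 K/W
Q = ΔT / R_total = 843 / 0.1798

Q ≈ 4690 W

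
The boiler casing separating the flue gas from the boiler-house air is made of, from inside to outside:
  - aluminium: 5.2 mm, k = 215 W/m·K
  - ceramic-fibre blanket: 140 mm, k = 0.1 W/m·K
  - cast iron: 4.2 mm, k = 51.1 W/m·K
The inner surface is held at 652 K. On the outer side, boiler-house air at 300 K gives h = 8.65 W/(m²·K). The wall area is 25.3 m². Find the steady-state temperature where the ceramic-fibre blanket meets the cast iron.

T ≈ 327 K

Using the resistance-network approach (series):
R_aluminium = L/(kA) = 0.0052/(215×25.3) = 9.56×10^-7 K/W
R_ceramic-fibre blanket = L/(kA) = 0.14/(0.1×25.3) = 0.05534 K/W
R_cast iron = L/(kA) = 0.0042/(51.1×25.3) = 3.249×10^-6 K/W
R_outer film = 1/(h_o·A) = 1/(8.65×25.3) = 0.004569 K/W
R_total = 0.05991 K/W;  Q = ΔT/R_total = 352/0.05991 = 5876 W
T_interface = T_inner − Q·ΣR(inner→interface) = 652 − 5880×0.05534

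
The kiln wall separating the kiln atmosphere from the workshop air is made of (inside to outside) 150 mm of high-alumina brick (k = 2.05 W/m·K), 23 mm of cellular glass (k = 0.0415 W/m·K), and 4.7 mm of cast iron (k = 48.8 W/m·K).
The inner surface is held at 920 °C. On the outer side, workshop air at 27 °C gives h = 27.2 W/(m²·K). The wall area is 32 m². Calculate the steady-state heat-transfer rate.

Thermal resistances in series:
R_high-alumina brick = L/(kA) = 0.15/(2.05×32) = 0.002287 K/W
R_cellular glass = L/(kA) = 0.023/(0.0415×32) = 0.01732 K/W
R_cast iron = L/(kA) = 0.0047/(48.8×32) = 3.01×10^-6 K/W
R_outer film = 1/(h_o·A) = 1/(27.2×32) = 0.001149 K/W
R_total = 0.02076 K/W
Q = ΔT / R_total = 893 / 0.02076

Q ≈ 43000 W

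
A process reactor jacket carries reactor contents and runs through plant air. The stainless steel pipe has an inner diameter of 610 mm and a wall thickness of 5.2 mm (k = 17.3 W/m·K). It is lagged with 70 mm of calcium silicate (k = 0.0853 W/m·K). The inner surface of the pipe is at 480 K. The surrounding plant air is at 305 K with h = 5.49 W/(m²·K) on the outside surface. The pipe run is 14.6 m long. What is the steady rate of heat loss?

Q ≈ 5600 W

Treating each annulus and film as a series resistance:
R_stainless steel pipe wall = ln(310.2/305)/(2π×17.3×14.6) = 1.065×10^-5 K/W
R_calcium silicate = ln(380.2/310.2)/(2π×0.0853×14.6) = 0.026 K/W
R_outer film = 1/(h_o·2πr_oL) = 1/(5.49×2π×0.3802×14.6) = 0.005223 K/W
R_total = 0.03124 K/W
Q = ΔT/R_total = 175/0.03124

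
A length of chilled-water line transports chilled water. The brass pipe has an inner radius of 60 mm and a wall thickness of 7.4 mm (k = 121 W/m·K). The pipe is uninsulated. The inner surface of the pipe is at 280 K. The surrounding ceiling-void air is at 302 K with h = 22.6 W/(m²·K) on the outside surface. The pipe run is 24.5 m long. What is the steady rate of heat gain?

Q ≈ 5150 W

Per-layer cylindrical resistances, series-summed:
R_brass pipe wall = ln(67.4/60)/(2π×121×24.5) = 6.244×10^-6 K/W
R_outer film = 1/(h_o·2πr_oL) = 1/(22.6×2π×0.0674×24.5) = 0.004265 K/W
R_total = 0.004271 K/W
Q = ΔT/R_total = 22/0.004271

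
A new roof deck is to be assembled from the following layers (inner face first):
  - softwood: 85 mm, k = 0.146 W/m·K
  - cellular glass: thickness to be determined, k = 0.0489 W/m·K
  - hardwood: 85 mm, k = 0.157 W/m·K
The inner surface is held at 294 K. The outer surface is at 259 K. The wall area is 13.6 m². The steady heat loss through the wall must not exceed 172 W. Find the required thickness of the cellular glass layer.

L ≈ 80.4 mm

Using the resistance-network approach (series):
R_softwood = L/(kA) = 0.085/(0.146×13.6) = 0.04281 K/W
R_hardwood = L/(kA) = 0.085/(0.157×13.6) = 0.03981 K/W
Sum of the known resistances R_other = 0.08262 K/W
Required total resistance R_tot = ΔT/Q_allow = 35/172 = 0.2035 K/W
R_cellular glass = R_tot − R_other = 0.1209 K/W
L = R·k·A = 0.1209×0.0489×13.6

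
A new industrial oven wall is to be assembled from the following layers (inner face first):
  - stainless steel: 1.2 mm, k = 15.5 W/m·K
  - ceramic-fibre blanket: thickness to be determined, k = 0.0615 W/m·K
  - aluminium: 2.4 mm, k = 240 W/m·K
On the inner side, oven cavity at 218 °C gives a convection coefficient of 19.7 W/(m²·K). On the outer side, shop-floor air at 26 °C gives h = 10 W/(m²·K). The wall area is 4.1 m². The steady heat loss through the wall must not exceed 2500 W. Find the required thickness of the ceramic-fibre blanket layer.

L ≈ 10.1 mm

Thermal resistances in series:
R_inner film = 1/(h_i·A) = 1/(19.7×4.1) = 0.01238 K/W
R_stainless steel = L/(kA) = 0.0012/(15.5×4.1) = 1.888×10^-5 K/W
R_aluminium = L/(kA) = 0.0024/(240×4.1) = 2.439×10^-6 K/W
R_outer film = 1/(h_o·A) = 1/(10×4.1) = 0.02439 K/W
Sum of the known resistances R_other = 0.03679 K/W
Required total resistance R_tot = ΔT/Q_allow = 192/2500 = 0.0768 K/W
R_ceramic-fibre blanket = R_tot − R_other = 0.04001 K/W
L = R·k·A = 0.04001×0.0615×4.1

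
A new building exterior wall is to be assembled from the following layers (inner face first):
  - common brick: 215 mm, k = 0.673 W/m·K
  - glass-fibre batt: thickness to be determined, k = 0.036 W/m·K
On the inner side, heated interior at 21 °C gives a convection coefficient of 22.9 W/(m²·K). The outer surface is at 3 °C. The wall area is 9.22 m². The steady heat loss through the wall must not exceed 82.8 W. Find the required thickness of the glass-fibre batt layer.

L ≈ 59.1 mm

Series thermal resistances:
R_inner film = 1/(h_i·A) = 1/(22.9×9.22) = 0.004736 K/W
R_common brick = L/(kA) = 0.215/(0.673×9.22) = 0.03465 K/W
Sum of the known resistances R_other = 0.03939 K/W
Required total resistance R_tot = ΔT/Q_allow = 18/82.8 = 0.2174 K/W
R_glass-fibre batt = R_tot − R_other = 0.178 K/W
L = R·k·A = 0.178×0.036×9.22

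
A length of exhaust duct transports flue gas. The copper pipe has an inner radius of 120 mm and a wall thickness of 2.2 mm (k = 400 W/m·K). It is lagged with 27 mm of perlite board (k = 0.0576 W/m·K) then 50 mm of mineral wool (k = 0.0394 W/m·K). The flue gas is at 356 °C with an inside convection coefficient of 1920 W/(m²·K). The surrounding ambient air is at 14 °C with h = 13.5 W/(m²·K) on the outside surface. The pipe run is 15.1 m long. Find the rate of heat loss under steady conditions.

Q ≈ 2900 W

Per-layer cylindrical resistances, series-summed:
R_inner film = 1/(h_i·2πr₁L) = 1/(1920×2π×0.12×15.1) = 4.575×10^-5 K/W
R_copper pipe wall = ln(122.2/120)/(2π×400×15.1) = 4.787×10^-7 K/W
R_perlite board = ln(149.2/122.2)/(2π×0.0576×15.1) = 0.03653 K/W
R_mineral wool = ln(199.2/149.2)/(2π×0.0394×15.1) = 0.07732 K/W
R_outer film = 1/(h_o·2πr_oL) = 1/(13.5×2π×0.1992×15.1) = 0.003919 K/W
R_total = 0.1178 K/W
Q = ΔT/R_total = 342/0.1178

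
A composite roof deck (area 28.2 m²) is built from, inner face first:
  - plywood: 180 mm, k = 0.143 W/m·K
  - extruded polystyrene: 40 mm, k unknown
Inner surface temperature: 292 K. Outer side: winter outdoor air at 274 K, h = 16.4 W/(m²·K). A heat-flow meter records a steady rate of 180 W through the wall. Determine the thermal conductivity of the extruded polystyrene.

k ≈ 0.0267 W/(m·K)

Series thermal resistances:
R_plywood = L/(kA) = 0.18/(0.143×28.2) = 0.04464 K/W
R_outer film = 1/(h_o·A) = 1/(16.4×28.2) = 0.002162 K/W
Sum of known resistances R_other = 0.0468 K/W
Total R = ΔT/Q = 18/180 = 0.1 K/W
R_extruded polystyrene = R_total − R_other = 0.0532 K/W
k = L/(R·A) = 0.04/(0.0532×28.2)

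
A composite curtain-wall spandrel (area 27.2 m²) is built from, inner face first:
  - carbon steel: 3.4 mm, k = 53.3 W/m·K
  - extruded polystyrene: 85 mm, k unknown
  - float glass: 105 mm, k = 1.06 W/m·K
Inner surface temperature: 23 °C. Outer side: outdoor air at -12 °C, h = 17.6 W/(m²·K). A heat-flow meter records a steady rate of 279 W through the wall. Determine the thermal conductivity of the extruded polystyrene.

k ≈ 0.0261 W/(m·K)

Series thermal resistances:
R_carbon steel = L/(kA) = 0.0034/(53.3×27.2) = 2.345×10^-6 K/W
R_float glass = L/(kA) = 0.105/(1.06×27.2) = 0.003642 K/W
R_outer film = 1/(h_o·A) = 1/(17.6×27.2) = 0.002089 K/W
Sum of known resistances R_other = 0.005733 K/W
Total R = ΔT/Q = 35/279 = 0.1254 K/W
R_extruded polystyrene = R_total − R_other = 0.1197 K/W
k = L/(R·A) = 0.085/(0.1197×27.2)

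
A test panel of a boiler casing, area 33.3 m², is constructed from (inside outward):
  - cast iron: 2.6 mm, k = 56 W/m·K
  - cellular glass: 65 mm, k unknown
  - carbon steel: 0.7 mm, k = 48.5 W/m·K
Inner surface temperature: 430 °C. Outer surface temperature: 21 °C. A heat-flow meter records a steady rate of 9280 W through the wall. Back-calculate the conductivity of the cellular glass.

k ≈ 0.0443 W/(m·K)

Series thermal resistances:
R_cast iron = L/(kA) = 0.0026/(56×33.3) = 1.394×10^-6 K/W
R_carbon steel = L/(kA) = 0.0007/(48.5×33.3) = 4.334×10^-7 K/W
Sum of known resistances R_other = 1.828×10^-6 K/W
Total R = ΔT/Q = 409/9280 = 0.04407 K/W
R_cellular glass = R_total − R_other = 0.04407 K/W
k = L/(R·A) = 0.065/(0.04407×33.3)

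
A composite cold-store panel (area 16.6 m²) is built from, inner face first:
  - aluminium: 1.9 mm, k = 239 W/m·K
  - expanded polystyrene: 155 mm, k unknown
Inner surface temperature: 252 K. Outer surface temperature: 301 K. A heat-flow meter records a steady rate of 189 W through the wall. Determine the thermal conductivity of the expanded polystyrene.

k ≈ 0.036 W/(m·K)

Treating each layer as a thermal resistance in series:
R_aluminium = L/(kA) = 0.0019/(239×16.6) = 4.789×10^-7 K/W
Sum of known resistances R_other = 4.789×10^-7 K/W
Total R = ΔT/Q = 49/189 = 0.2593 K/W
R_expanded polystyrene = R_total − R_other = 0.2593 K/W
k = L/(R·A) = 0.155/(0.2593×16.6)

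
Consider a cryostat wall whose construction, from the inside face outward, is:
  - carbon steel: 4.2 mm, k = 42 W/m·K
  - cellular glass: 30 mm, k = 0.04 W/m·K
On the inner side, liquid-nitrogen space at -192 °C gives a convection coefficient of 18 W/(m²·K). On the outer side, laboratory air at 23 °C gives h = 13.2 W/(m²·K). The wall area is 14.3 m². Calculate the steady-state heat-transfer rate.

Series thermal resistances:
R_inner film = 1/(h_i·A) = 1/(18×14.3) = 0.003885 K/W
R_carbon steel = L/(kA) = 0.0042/(42×14.3) = 6.993×10^-6 K/W
R_cellular glass = L/(kA) = 0.03/(0.04×14.3) = 0.05245 K/W
R_outer film = 1/(h_o·A) = 1/(13.2×14.3) = 0.005298 K/W
R_total = 0.06164 K/W
Q = ΔT / R_total = 215 / 0.06164

Q ≈ 3490 W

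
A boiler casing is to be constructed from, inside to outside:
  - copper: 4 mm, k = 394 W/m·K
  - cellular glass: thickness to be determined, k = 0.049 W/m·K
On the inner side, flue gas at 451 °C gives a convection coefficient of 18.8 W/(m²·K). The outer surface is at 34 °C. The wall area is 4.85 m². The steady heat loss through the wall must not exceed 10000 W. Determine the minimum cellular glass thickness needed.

L ≈ 7.3 mm

Model the wall as resistances in series:
R_inner film = 1/(h_i·A) = 1/(18.8×4.85) = 0.01097 K/W
R_copper = L/(kA) = 0.004/(394×4.85) = 2.093×10^-6 K/W
Sum of the known resistances R_other = 0.01097 K/W
Required total resistance R_tot = ΔT/Q_allow = 417/10000 = 0.0417 K/W
R_cellular glass = R_tot − R_other = 0.03073 K/W
L = R·k·A = 0.03073×0.049×4.85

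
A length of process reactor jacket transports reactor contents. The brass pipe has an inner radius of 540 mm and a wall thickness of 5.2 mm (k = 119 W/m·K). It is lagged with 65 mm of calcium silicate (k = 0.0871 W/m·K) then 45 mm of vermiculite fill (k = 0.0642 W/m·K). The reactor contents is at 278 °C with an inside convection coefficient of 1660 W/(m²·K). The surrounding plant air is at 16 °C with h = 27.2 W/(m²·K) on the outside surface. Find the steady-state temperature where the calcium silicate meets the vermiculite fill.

T ≈ 140 °C

Per-layer cylindrical resistances, series-summed:
R_inner film = 1/(h_i·2πr₁L) = 1/(1660×2π×0.54×1) = 1.775×10^-4 K/W
R_brass pipe wall = ln(545.2/540)/(2π×119×1) = 1.282×10^-5 K/W
R_calcium silicate = ln(610.2/545.2)/(2π×0.0871×1) = 0.2058 K/W
R_vermiculite fill = ln(655.2/610.2)/(2π×0.0642×1) = 0.1764 K/W
R_outer film = 1/(h_o·2πr_oL) = 1/(27.2×2π×0.6552×1) = 0.008931 K/W
R_total = 0.3913 K/W
Q = ΔT/R_total = 262/0.3913
Q = 670 W/m
T_interface = T_inner − Q·ΣR(inner→interface) = 278 − 670×0.206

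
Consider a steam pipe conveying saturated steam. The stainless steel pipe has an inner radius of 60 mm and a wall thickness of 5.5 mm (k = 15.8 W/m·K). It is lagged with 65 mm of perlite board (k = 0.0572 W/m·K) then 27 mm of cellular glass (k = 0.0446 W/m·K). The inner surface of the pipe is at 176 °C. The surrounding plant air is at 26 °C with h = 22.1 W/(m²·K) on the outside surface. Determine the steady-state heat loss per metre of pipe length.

Radial resistances (cylindrical: R_cond = ln(r_o/r_i)/(2πkL), R_conv = 1/(h·2πrL)):
R_stainless steel pipe wall = ln(65.5/60)/(2π×15.8×1) = 8.835×10^-4 K/W
R_perlite board = ln(130.5/65.5)/(2π×0.0572×1) = 1.918 K/W
R_cellular glass = ln(157.5/130.5)/(2π×0.0446×1) = 0.6711 K/W
R_outer film = 1/(h_o·2πr_oL) = 1/(22.1×2π×0.1575×1) = 0.04572 K/W
R_total = 2.636 K/W
Q = ΔT/R_total = 150/2.636

q′ ≈ 56.9 W/m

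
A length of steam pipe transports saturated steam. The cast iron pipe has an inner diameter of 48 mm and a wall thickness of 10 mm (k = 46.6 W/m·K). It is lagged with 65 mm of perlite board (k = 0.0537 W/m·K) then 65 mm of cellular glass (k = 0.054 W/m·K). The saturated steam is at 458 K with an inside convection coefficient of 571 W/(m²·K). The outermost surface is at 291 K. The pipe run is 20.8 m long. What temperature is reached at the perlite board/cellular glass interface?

T ≈ 344 K

Radial resistances (cylindrical: R_cond = ln(r_o/r_i)/(2πkL), R_conv = 1/(h·2πrL)):
R_inner film = 1/(h_i·2πr₁L) = 1/(571×2π×0.024×20.8) = 5.584×10^-4 K/W
R_cast iron pipe wall = ln(34/24)/(2π×46.6×20.8) = 5.719×10^-5 K/W
R_perlite board = ln(99/34)/(2π×0.0537×20.8) = 0.1523 K/W
R_cellular glass = ln(164/99)/(2π×0.054×20.8) = 0.07152 K/W
R_total = 0.2244 K/W
Q = ΔT/R_total = 167/0.2244
Q = 744 W
T_interface = T_inner − Q·ΣR(inner→interface) = 458 − 744×0.1529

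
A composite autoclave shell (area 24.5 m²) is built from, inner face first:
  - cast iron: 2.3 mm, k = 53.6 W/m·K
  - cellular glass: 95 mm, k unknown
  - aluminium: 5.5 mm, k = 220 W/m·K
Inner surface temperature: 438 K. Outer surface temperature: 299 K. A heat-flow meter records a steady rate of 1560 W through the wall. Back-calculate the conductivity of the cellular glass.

Model the wall as resistances in series:
R_cast iron = L/(kA) = 0.0023/(53.6×24.5) = 1.751×10^-6 K/W
R_aluminium = L/(kA) = 0.0055/(220×24.5) = 1.02×10^-6 K/W
Sum of known resistances R_other = 2.772×10^-6 K/W
Total R = ΔT/Q = 139/1560 = 0.0891 K/W
R_cellular glass = R_total − R_other = 0.0891 K/W
k = L/(R·A) = 0.095/(0.0891×24.5)

k ≈ 0.0435 W/(m·K)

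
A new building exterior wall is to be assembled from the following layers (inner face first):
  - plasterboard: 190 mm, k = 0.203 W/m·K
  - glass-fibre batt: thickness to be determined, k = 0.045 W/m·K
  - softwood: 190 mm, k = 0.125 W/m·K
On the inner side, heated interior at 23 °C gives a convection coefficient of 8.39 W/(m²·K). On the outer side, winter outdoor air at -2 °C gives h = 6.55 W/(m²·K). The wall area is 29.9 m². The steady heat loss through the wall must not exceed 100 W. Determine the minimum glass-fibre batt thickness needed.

Model the wall as resistances in series:
R_inner film = 1/(h_i·A) = 1/(8.39×29.9) = 0.003986 K/W
R_plasterboard = L/(kA) = 0.19/(0.203×29.9) = 0.0313 K/W
R_softwood = L/(kA) = 0.19/(0.125×29.9) = 0.05084 K/W
R_outer film = 1/(h_o·A) = 1/(6.55×29.9) = 0.005106 K/W
Sum of the known resistances R_other = 0.09123 K/W
Required total resistance R_tot = ΔT/Q_allow = 25/100 = 0.25 K/W
R_glass-fibre batt = R_tot − R_other = 0.1588 K/W
L = R·k·A = 0.1588×0.045×29.9

L ≈ 214 mm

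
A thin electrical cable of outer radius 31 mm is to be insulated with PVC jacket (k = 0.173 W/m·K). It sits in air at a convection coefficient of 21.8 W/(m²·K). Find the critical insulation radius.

r_cr ≈ 7.94 mm

For a cylinder r_cr = k/h = 0.173/21.8
r_cr = 7.94 mm; since the bare radius (31 mm) is above r_cr, any added insulation will reduce heat loss.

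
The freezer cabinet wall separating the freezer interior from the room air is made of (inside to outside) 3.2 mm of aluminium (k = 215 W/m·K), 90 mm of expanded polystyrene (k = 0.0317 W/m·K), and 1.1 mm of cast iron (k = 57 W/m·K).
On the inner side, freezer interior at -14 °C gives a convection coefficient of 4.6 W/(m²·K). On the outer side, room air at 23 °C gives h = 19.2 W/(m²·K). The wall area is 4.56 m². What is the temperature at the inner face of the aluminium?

T ≈ -11.4 °C

Treating each layer as a thermal resistance in series:
R_inner film = 1/(h_i·A) = 1/(4.6×4.56) = 0.04767 K/W
R_aluminium = L/(kA) = 0.0032/(215×4.56) = 3.264×10^-6 K/W
R_expanded polystyrene = L/(kA) = 0.09/(0.0317×4.56) = 0.6226 K/W
R_cast iron = L/(kA) = 0.0011/(57×4.56) = 4.232×10^-6 K/W
R_outer film = 1/(h_o·A) = 1/(19.2×4.56) = 0.01142 K/W
R_total = 0.6817 K/W;  Q = ΔT/R_total = 37/0.6817 = 54.27 W
T_interface = T_inner + Q·ΣR(inner→interface) = -14 + 54.3×0.04767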